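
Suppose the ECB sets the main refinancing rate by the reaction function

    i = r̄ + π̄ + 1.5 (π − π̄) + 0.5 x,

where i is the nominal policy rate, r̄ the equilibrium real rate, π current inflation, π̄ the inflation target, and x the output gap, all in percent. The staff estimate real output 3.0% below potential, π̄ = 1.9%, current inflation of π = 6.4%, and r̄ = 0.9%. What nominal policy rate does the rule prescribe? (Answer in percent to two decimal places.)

Output 3.0% below potential → x = -3.0.
i = 0.9 + 1.9 + 1.5 × (6.4 − 1.9) + 0.5 × (-3.0)
   = 0.9 + 1.9 + 6.75 − 1.5 = 8.05

8.05%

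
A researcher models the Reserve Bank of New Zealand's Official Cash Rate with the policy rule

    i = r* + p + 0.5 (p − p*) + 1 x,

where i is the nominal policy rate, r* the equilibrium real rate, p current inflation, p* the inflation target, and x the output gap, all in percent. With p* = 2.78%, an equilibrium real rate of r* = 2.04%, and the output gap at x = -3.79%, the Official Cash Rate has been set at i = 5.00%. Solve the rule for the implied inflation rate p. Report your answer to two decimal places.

Collecting p: i = r* + (1 + 0.5) p − 0.5 p* + 1 x
1.5 p = 5.00 − 2.04 + 0.5 × 2.78 − 1 × (-3.79) = 8.14
p = 8.14 / 1.5 = 5.43

5.43%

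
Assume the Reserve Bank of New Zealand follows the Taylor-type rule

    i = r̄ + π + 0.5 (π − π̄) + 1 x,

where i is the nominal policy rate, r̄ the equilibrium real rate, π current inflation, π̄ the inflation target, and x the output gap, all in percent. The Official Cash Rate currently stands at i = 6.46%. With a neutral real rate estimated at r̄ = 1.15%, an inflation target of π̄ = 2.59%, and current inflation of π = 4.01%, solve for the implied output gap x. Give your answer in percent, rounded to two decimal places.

0.59%

1 x = 6.46 − 1.15 − 4.01 − 0.5 × (4.01 − 2.59) = 0.59
x = 0.59 / 1 = 0.59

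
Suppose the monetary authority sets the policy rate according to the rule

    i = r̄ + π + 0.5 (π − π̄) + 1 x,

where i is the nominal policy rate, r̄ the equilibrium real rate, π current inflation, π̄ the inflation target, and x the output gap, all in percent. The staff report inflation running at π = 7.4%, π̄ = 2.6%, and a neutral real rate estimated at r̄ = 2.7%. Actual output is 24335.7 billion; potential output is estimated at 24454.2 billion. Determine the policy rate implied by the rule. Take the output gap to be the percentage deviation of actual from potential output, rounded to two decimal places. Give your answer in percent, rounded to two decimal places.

12.02%

Output gap = 100 × (24335.7 − 24454.2) / 24454.2 = -0.48%.
i = 2.70 + 7.40 + 0.5 × (7.40 − 2.60) + 1 × (-0.48)
   = 2.70 + 7.4 + 2.4 − 0.48 = 12.02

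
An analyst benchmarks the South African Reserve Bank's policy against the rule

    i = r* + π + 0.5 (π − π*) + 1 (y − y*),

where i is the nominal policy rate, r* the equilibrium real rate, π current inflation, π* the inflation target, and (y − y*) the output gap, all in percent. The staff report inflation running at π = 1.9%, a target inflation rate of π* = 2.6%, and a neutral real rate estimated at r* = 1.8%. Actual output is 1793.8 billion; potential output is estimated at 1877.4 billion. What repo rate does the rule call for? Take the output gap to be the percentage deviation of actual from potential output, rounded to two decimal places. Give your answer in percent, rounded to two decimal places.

-1.10%

Output gap = 100 × (1793.8 − 1877.4) / 1877.4 = -4.45%.
i = 1.80 + 1.90 + 0.5 × (1.90 − 2.60) + 1 × (-4.45)
   = 1.80 + 1.9 − 0.35 − 4.45 = -1.10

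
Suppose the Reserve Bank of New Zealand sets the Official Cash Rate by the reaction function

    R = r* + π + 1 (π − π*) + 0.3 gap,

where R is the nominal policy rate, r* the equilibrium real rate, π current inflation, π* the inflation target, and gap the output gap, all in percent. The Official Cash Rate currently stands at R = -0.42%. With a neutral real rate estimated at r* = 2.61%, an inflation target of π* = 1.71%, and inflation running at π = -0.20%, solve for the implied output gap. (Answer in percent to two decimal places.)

0.3 gap = -0.42 − 2.61 − (-0.20) − 1 × ((-0.20) − 1.71) = -0.92
gap = -0.92 / 0.3 = -3.07

-3.07%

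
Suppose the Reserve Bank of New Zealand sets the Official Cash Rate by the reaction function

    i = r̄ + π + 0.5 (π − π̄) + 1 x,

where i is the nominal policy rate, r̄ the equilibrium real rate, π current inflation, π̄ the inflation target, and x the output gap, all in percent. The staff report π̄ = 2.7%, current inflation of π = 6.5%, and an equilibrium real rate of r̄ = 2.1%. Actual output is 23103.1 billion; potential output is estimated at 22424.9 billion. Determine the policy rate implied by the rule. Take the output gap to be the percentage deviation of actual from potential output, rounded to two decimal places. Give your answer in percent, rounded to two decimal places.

13.52%

Output gap = 100 × (23103.1 − 22424.9) / 22424.9 = 3.02%.
i = 2.10 + 6.50 + 0.5 × (6.50 − 2.70) + 1 × 3.02
   = 2.10 + 6.5 + 1.9 + 3.02 = 13.52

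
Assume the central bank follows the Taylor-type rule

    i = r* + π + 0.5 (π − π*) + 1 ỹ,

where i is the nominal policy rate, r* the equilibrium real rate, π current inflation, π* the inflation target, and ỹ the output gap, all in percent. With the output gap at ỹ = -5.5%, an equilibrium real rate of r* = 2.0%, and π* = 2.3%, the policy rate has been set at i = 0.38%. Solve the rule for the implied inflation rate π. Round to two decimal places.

3.35%

Collecting π: i = r* + (1 + 0.5) π − 0.5 π* + 1 ỹ
1.5 π = 0.38 − 2.0 + 0.5 × 2.3 − 1 × (-5.5) = 5.03
π = 5.03 / 1.5 = 3.35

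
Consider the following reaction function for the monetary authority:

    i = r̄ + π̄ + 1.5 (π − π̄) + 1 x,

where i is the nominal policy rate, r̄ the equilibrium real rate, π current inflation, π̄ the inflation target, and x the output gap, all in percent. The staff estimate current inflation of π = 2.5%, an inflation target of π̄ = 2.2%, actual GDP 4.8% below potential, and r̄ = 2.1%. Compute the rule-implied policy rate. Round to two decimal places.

-0.05%

Output 4.8% below potential → x = -4.8.
i = 2.1 + 2.2 + 1.5 × (2.5 − 2.2) + 1 × (-4.8)
   = 2.1 + 2.2 + 0.45 − 4.8 = -0.05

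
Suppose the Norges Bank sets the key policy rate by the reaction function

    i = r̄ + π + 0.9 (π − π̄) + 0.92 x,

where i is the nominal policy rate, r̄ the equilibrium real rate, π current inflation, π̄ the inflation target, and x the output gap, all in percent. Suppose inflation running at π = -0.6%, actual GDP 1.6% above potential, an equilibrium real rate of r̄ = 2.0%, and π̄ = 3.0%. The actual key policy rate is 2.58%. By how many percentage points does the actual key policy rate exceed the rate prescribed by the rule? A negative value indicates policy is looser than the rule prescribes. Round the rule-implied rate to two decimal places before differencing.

2.95 pp

Output 1.6% above potential → x = 1.6.
i = 2.0 + (-0.6) + 0.9 × (-0.6 − 3.0) + 0.92 × 1.6
   = 2.0 − 0.6 − 3.24 + 1.472 = -0.37
Deviation = 2.58 − (-0.37) = 2.95 pp.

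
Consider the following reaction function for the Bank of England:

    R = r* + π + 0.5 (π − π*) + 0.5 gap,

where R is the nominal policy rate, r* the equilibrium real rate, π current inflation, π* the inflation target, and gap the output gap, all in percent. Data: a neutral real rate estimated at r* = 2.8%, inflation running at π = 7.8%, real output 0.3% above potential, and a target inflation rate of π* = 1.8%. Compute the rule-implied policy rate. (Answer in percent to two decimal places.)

Output 0.3% above potential → gap = 0.3.
R = 2.8 + 7.8 + 0.5 × (7.8 − 1.8) + 0.5 × 0.3
   = 2.8 + 7.8 + 3 + 0.15 = 13.75

13.75%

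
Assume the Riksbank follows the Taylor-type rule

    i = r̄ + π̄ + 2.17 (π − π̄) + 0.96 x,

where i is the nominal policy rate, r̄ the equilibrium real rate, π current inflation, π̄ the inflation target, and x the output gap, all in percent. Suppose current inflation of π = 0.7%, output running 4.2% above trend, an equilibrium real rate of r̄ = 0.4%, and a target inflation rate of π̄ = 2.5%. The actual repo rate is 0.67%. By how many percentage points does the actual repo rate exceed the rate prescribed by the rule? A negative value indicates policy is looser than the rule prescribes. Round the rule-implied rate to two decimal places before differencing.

Output 4.2% above potential → x = 4.2.
i = 0.4 + 2.5 + 2.17 × (0.7 − 2.5) + 0.96 × 4.2
   = 0.4 + 2.5 − 3.906 + 4.032 = 3.03
Deviation = 0.67 − 3.03 = -2.36 pp.

-2.36 pp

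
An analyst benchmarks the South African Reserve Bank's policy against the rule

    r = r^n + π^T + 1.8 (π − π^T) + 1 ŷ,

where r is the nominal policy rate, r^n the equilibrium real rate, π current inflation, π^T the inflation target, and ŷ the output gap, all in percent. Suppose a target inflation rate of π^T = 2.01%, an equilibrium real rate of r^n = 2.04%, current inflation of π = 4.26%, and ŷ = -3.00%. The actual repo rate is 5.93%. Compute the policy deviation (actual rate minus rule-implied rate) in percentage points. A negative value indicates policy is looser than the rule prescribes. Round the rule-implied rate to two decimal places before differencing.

r = 2.04 + 2.01 + 1.8 × (4.26 − 2.01) + 1 × (-3.00)
   = 2.04 + 2.01 + 4.05 − 3 = 5.10
Deviation = 5.93 − 5.10 = 0.83 pp.

0.83 pp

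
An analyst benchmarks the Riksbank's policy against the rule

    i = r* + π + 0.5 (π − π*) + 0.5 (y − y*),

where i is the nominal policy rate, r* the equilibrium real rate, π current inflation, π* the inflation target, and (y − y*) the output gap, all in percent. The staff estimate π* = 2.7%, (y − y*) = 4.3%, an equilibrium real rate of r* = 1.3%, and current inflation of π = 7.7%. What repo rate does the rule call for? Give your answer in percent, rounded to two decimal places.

13.65%

i = 1.3 + 7.7 + 0.5 × (7.7 − 2.7) + 0.5 × 4.3
   = 1.3 + 7.7 + 2.5 + 2.15 = 13.65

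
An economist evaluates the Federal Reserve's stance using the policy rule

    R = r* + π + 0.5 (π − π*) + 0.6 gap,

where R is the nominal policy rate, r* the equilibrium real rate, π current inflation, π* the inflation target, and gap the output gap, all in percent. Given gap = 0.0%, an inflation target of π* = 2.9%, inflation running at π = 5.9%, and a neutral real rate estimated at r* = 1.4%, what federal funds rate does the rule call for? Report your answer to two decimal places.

8.80%

R = 1.4 + 5.9 + 0.5 × (5.9 − 2.9) + 0.6 × 0.0
   = 1.4 + 5.9 + 1.5 + 0 = 8.80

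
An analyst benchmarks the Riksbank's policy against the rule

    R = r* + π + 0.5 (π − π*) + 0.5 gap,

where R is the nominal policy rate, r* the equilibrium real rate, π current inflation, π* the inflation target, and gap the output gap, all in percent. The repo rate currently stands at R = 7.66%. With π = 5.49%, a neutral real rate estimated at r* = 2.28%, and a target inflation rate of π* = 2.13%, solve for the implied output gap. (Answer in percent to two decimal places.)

0.5 gap = 7.66 − 2.28 − 5.49 − 0.5 × (5.49 − 2.13) = -1.79
gap = -1.79 / 0.5 = -3.58

-3.58%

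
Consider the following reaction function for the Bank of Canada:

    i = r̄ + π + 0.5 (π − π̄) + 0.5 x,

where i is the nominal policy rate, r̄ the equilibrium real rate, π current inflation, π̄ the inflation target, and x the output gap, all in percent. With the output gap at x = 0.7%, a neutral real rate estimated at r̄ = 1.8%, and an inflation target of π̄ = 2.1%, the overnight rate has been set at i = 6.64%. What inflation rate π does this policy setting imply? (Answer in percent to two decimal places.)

3.69%

Collecting π: i = r̄ + (1 + 0.5) π − 0.5 π̄ + 0.5 x
1.5 π = 6.64 − 1.8 + 0.5 × 2.1 − 0.5 × 0.7 = 5.54
π = 5.54 / 1.5 = 3.69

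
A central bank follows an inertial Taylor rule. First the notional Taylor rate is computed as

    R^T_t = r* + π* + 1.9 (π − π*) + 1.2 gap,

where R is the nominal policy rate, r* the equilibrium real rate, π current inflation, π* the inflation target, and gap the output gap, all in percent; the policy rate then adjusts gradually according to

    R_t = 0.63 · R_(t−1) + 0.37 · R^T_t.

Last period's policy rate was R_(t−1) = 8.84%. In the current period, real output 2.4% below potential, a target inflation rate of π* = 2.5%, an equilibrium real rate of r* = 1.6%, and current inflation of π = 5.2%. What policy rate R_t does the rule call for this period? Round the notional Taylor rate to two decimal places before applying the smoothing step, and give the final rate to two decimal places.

Output 2.4% below potential → gap = -2.4.
R^T_t = 1.6 + 2.5 + 1.9 × (5.2 − 2.5) + 1.2 × (-2.4)
   = 1.6 + 2.5 + 5.13 − 2.88 = 6.35
R_t = 0.63 × 8.84 + 0.37 × 6.35 = 5.5692 + 2.3495 = 7.92

7.92%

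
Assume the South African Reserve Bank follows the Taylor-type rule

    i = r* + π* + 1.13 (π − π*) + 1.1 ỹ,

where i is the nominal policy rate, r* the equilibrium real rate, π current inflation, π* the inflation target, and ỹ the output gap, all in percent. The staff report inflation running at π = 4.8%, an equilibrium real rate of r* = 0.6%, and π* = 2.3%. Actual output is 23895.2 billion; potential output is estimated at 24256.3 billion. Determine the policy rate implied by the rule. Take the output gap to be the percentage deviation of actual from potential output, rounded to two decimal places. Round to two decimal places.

4.09%

Output gap = 100 × (23895.2 − 24256.3) / 24256.3 = -1.49%.
i = 0.60 + 2.30 + 1.13 × (4.80 − 2.30) + 1.1 × (-1.49)
   = 0.60 + 2.3 + 2.825 − 1.639 = 4.09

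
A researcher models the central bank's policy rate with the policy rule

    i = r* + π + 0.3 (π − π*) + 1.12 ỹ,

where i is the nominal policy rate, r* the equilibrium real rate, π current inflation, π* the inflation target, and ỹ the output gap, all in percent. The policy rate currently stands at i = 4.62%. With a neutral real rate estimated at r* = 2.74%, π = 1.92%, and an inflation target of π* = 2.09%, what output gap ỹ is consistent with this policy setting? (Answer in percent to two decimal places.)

0.01%

1.12 ỹ = 4.62 − 2.74 − 1.92 − 0.3 × (1.92 − 2.09) = 0.011
ỹ = 0.011 / 1.12 = 0.01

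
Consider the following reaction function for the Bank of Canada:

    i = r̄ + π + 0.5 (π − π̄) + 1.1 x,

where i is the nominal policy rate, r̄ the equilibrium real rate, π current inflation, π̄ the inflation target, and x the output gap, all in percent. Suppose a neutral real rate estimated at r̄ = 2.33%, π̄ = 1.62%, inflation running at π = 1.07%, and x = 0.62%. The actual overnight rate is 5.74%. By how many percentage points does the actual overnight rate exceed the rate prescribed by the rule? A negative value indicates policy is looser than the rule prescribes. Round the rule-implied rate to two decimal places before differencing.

i = 2.33 + 1.07 + 0.5 × (1.07 − 1.62) + 1.1 × 0.62
   = 2.33 + 1.07 − 0.275 + 0.682 = 3.81
Deviation = 5.74 − 3.81 = 1.93 pp.

1.93 pp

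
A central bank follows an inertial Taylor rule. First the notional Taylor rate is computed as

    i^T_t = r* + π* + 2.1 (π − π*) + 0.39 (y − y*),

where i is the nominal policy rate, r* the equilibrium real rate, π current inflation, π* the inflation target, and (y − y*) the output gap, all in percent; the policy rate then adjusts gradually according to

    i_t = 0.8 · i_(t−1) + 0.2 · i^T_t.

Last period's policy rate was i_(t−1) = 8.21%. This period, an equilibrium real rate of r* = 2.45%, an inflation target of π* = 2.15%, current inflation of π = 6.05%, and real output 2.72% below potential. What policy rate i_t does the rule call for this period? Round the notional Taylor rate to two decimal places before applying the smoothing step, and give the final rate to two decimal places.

8.91%

Output 2.72% below potential → (y − y*) = -2.72.
i^T_t = 2.45 + 2.15 + 2.1 × (6.05 − 2.15) + 0.39 × (-2.72)
   = 2.45 + 2.15 + 8.19 − 1.0608 = 11.73
i_t = 0.8 × 8.21 + 0.2 × 11.73 = 6.568 + 2.346 = 8.91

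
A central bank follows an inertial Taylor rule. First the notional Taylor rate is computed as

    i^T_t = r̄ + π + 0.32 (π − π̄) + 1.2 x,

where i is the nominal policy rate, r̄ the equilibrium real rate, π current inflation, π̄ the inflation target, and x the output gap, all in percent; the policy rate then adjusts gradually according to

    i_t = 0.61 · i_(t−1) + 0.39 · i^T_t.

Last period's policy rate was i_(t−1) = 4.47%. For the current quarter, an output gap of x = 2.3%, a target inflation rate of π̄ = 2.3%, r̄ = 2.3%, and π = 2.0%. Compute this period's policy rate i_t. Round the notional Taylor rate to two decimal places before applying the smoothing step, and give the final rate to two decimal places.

5.44%

i^T_t = 2.3 + 2.0 + 0.32 × (2.0 − 2.3) + 1.2 × 2.3
   = 2.3 + 2 − 0.096 + 2.76 = 6.96
i_t = 0.61 × 4.47 + 0.39 × 6.96 = 2.7267 + 2.7144 = 5.44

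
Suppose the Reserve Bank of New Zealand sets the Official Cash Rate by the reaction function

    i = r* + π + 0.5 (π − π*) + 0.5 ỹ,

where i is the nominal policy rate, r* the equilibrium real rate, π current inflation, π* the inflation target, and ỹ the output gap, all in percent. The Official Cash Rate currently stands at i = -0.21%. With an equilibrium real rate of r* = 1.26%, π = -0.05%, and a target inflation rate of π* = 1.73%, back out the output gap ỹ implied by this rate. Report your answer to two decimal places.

0.5 ỹ = -0.21 − 1.26 − (-0.05) − 0.5 × ((-0.05) − 1.73) = -0.53
ỹ = -0.53 / 0.5 = -1.06

-1.06%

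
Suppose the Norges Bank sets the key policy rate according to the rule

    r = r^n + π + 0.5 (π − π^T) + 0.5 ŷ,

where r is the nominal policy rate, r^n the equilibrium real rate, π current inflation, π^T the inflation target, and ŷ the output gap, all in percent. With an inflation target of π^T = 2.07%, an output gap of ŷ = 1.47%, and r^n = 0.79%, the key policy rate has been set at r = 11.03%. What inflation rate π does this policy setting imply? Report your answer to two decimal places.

Collecting π: r = r^n + (1 + 0.5) π − 0.5 π^T + 0.5 ŷ
1.5 π = 11.03 − 0.79 + 0.5 × 2.07 − 0.5 × 1.47 = 10.54
π = 10.54 / 1.5 = 7.03

7.03%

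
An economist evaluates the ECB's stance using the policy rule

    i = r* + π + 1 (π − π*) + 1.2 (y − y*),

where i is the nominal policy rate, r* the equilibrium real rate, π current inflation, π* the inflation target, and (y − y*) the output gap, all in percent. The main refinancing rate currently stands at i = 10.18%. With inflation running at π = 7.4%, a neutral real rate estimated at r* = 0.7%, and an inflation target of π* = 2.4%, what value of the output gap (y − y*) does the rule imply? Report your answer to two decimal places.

1.2 (y − y*) = 10.18 − 0.7 − 7.4 − 1 × (7.4 − 2.4) = -2.92
(y − y*) = -2.92 / 1.2 = -2.43

-2.43%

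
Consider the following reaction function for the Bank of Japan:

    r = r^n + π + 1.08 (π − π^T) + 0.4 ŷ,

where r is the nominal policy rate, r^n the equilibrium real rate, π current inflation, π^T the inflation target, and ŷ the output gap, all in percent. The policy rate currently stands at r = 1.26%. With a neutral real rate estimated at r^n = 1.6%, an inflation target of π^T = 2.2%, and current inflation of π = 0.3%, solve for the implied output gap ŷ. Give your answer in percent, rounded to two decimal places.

3.53%

0.4 ŷ = 1.26 − 1.6 − 0.3 − 1.08 × (0.3 − 2.2) = 1.412
ŷ = 1.412 / 0.4 = 3.53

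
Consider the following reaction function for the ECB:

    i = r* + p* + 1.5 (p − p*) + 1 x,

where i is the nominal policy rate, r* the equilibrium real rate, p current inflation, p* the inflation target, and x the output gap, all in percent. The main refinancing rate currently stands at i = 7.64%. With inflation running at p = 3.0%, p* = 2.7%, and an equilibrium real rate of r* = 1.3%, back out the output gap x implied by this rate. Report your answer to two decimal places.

1 x = 7.64 − 1.3 − 2.7 − 1.5 × (3.0 − 2.7) = 3.19
x = 3.19 / 1 = 3.19

3.19%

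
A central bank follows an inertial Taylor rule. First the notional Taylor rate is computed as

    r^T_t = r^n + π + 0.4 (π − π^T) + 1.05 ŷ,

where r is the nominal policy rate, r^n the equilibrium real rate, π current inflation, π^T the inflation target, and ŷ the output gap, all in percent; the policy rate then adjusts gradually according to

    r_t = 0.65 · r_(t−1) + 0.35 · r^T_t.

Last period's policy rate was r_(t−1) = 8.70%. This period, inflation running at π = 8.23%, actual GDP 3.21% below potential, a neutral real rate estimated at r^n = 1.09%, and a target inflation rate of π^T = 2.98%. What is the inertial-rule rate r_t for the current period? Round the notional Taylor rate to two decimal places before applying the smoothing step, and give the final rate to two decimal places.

Output 3.21% below potential → ŷ = -3.21.
r^T_t = 1.09 + 8.23 + 0.4 × (8.23 − 2.98) + 1.05 × (-3.21)
   = 1.09 + 8.23 + 2.1 − 3.3705 = 8.05
r_t = 0.65 × 8.70 + 0.35 × 8.05 = 5.655 + 2.8175 = 8.47

8.47%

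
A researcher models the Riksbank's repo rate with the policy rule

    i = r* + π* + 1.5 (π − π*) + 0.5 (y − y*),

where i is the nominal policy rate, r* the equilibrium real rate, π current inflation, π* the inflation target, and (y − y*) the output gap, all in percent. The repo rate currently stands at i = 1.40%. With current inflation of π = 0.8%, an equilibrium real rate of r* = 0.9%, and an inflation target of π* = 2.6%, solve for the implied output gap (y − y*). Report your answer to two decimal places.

0.5 (y − y*) = 1.40 − 0.9 − 2.6 − 1.5 × (0.8 − 2.6) = 0.6
(y − y*) = 0.6 / 0.5 = 1.20

1.20%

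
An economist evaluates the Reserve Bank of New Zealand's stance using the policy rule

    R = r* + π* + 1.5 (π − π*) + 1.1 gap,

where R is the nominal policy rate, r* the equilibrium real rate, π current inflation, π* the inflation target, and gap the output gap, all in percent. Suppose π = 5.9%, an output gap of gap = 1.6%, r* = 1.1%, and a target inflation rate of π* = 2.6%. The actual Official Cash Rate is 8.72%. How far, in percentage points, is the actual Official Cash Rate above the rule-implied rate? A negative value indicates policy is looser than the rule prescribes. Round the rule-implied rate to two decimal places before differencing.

-1.69 pp

R = 1.1 + 2.6 + 1.5 × (5.9 − 2.6) + 1.1 × 1.6
   = 1.1 + 2.6 + 4.95 + 1.76 = 10.41
Deviation = 8.72 − 10.41 = -1.69 pp.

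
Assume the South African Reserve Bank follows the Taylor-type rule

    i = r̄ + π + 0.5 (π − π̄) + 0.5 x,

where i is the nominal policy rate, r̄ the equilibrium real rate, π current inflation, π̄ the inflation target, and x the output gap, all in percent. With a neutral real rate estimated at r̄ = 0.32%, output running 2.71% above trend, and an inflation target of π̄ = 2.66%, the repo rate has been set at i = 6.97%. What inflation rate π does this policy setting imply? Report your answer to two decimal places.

4.42%

Output 2.71% above potential → x = 2.71.
Collecting π: i = r̄ + (1 + 0.5) π − 0.5 π̄ + 0.5 x
1.5 π = 6.97 − 0.32 + 0.5 × 2.66 − 0.5 × 2.71 = 6.625
π = 6.625 / 1.5 = 4.42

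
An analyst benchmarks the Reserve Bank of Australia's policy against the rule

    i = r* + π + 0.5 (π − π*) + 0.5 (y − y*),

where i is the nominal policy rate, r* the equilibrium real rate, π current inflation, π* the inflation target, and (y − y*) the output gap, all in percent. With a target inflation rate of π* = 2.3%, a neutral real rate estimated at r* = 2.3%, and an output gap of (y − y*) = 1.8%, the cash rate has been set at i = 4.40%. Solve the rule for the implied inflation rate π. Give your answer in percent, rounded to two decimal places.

1.57%

Collecting π: i = r* + (1 + 0.5) π − 0.5 π* + 0.5 (y − y*)
1.5 π = 4.40 − 2.3 + 0.5 × 2.3 − 0.5 × 1.8 = 2.35
π = 2.35 / 1.5 = 1.57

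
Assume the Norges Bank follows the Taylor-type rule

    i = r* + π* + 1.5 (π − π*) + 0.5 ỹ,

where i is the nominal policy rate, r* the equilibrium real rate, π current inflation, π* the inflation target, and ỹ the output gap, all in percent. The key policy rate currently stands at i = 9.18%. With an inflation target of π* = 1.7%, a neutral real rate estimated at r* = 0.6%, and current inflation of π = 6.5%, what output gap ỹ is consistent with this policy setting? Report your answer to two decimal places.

-0.64%

0.5 ỹ = 9.18 − 0.6 − 1.7 − 1.5 × (6.5 − 1.7) = -0.32
ỹ = -0.32 / 0.5 = -0.64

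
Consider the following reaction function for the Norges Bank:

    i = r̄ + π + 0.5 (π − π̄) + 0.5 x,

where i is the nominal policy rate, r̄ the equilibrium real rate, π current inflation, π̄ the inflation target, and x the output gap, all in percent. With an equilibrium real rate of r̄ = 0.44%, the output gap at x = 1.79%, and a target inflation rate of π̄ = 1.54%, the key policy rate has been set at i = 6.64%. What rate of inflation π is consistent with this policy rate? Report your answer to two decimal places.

Collecting π: i = r̄ + (1 + 0.5) π − 0.5 π̄ + 0.5 x
1.5 π = 6.64 − 0.44 + 0.5 × 1.54 − 0.5 × 1.79 = 6.075
π = 6.075 / 1.5 = 4.05

4.05%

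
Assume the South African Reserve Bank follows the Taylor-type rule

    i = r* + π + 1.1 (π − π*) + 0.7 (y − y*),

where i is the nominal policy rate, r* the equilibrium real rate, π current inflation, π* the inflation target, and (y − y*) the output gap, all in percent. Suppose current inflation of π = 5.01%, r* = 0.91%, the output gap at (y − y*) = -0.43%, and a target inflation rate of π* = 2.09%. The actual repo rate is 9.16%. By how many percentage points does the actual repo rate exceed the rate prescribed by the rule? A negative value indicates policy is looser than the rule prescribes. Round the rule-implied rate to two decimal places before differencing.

i = 0.91 + 5.01 + 1.1 × (5.01 − 2.09) + 0.7 × (-0.43)
   = 0.91 + 5.01 + 3.212 − 0.301 = 8.83
Deviation = 9.16 − 8.83 = 0.33 pp.

0.33 pp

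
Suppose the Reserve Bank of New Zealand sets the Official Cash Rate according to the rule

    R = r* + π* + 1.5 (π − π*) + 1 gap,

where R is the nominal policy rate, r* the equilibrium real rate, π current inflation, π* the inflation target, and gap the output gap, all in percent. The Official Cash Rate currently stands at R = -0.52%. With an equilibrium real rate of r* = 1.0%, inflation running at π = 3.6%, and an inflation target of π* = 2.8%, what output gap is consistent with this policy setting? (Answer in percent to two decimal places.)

1 gap = -0.52 − 1.0 − 2.8 − 1.5 × (3.6 − 2.8) = -5.52
gap = -5.52 / 1 = -5.52

-5.52%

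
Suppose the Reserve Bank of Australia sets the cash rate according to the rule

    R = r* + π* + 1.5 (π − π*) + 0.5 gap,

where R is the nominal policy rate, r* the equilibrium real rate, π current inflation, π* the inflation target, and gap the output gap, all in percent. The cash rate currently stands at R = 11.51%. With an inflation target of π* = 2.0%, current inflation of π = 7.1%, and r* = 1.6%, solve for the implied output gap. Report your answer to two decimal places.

0.52%

0.5 gap = 11.51 − 1.6 − 2.0 − 1.5 × (7.1 − 2.0) = 0.26
gap = 0.26 / 0.5 = 0.52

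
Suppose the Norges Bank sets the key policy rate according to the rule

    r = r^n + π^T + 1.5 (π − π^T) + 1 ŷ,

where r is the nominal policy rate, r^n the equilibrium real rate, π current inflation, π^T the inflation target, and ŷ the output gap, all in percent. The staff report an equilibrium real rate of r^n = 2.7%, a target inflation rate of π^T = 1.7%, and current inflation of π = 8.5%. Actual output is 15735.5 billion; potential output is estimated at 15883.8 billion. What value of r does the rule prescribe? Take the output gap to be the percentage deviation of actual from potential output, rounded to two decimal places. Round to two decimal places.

13.67%

Output gap = 100 × (15735.5 − 15883.8) / 15883.8 = -0.93%.
r = 2.70 + 1.70 + 1.5 × (8.50 − 1.70) + 1 × (-0.93)
   = 2.70 + 1.7 + 10.2 − 0.93 = 13.67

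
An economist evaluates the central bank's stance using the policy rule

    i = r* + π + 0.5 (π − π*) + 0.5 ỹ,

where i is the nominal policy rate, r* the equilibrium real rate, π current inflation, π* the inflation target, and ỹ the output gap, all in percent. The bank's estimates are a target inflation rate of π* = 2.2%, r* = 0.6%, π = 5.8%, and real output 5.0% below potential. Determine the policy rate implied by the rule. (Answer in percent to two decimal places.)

Output 5.0% below potential → ỹ = -5.0.
i = 0.6 + 5.8 + 0.5 × (5.8 − 2.2) + 0.5 × (-5.0)
   = 0.6 + 5.8 + 1.8 − 2.5 = 5.70

5.70%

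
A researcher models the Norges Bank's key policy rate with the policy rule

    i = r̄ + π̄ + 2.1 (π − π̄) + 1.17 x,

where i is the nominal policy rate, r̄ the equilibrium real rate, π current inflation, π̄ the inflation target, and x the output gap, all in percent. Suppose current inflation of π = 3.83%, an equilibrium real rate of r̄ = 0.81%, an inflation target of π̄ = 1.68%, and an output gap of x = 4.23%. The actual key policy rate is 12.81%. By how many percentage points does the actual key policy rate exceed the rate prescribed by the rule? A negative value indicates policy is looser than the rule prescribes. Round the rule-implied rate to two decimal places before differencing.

i = 0.81 + 1.68 + 2.1 × (3.83 − 1.68) + 1.17 × 4.23
   = 0.81 + 1.68 + 4.515 + 4.9491 = 11.95
Deviation = 12.81 − 11.95 = 0.86 pp.

0.86 pp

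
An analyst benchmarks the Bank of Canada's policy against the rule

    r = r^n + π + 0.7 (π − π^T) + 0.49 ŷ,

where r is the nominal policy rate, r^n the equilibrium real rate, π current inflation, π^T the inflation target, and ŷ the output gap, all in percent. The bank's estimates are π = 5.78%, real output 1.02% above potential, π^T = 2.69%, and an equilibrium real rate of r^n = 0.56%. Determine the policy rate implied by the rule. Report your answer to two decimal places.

Output 1.02% above potential → ŷ = 1.02.
r = 0.56 + 5.78 + 0.7 × (5.78 − 2.69) + 0.49 × 1.02
   = 0.56 + 5.78 + 2.163 + 0.4998 = 9.00

9.00%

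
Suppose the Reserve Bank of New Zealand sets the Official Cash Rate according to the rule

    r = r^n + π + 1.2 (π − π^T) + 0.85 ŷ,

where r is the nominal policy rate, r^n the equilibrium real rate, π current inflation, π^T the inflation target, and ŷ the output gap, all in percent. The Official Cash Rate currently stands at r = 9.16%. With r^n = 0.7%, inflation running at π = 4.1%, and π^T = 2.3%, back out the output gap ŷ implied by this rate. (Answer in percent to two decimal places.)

2.59%

0.85 ŷ = 9.16 − 0.7 − 4.1 − 1.2 × (4.1 − 2.3) = 2.2
ŷ = 2.2 / 0.85 = 2.59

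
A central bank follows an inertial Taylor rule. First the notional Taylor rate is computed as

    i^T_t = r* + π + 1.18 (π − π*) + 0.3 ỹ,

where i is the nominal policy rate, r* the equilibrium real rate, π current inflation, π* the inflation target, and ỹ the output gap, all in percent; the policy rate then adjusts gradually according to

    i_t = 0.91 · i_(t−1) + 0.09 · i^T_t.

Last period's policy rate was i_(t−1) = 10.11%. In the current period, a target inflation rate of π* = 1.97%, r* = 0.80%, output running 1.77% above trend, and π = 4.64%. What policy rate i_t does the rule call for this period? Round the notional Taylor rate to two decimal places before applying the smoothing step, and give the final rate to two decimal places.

10.02%

Output 1.77% above potential → ỹ = 1.77.
i^T_t = 0.80 + 4.64 + 1.18 × (4.64 − 1.97) + 0.3 × 1.77
   = 0.80 + 4.64 + 3.1506 + 0.531 = 9.12
i_t = 0.91 × 10.11 + 0.09 × 9.12 = 9.2001 + 0.8208 = 10.02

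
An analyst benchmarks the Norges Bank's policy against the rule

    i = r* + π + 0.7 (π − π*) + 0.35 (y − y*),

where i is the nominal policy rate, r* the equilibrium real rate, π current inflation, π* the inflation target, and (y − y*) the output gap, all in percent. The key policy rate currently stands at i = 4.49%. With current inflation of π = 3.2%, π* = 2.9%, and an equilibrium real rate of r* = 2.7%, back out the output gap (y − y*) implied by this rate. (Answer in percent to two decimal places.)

-4.63%

0.35 (y − y*) = 4.49 − 2.7 − 3.2 − 0.7 × (3.2 − 2.9) = -1.62
(y − y*) = -1.62 / 0.35 = -4.63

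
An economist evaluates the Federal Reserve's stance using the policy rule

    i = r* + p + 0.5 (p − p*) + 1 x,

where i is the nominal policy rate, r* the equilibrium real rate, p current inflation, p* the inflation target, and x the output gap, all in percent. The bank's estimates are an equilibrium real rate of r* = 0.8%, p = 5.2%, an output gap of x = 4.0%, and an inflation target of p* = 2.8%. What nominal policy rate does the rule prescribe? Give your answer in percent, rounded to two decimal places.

11.20%

i = 0.8 + 5.2 + 0.5 × (5.2 − 2.8) + 1 × 4.0
   = 0.8 + 5.2 + 1.2 + 4 = 11.20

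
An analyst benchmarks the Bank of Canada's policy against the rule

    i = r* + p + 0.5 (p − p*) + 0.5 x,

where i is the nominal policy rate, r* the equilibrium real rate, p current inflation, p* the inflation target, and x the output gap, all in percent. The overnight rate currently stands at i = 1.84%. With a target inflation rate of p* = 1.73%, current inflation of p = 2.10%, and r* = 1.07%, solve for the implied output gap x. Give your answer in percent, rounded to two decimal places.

-3.03%

0.5 x = 1.84 − 1.07 − 2.10 − 0.5 × (2.10 − 1.73) = -1.515
x = -1.515 / 0.5 = -3.03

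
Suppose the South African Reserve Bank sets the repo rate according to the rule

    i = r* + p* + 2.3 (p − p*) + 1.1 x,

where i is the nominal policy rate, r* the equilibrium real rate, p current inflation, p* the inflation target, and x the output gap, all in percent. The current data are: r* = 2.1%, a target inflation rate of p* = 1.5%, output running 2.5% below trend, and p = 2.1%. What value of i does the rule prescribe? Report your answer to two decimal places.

2.23%

Output 2.5% below potential → x = -2.5.
i = 2.1 + 1.5 + 2.3 × (2.1 − 1.5) + 1.1 × (-2.5)
   = 2.1 + 1.5 + 1.38 − 2.75 = 2.23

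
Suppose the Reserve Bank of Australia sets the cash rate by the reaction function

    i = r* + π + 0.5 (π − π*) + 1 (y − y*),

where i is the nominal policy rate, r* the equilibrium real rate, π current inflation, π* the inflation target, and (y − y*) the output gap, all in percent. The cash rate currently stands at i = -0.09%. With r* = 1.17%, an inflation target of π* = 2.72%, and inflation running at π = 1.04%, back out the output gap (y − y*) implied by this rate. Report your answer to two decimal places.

1 (y − y*) = -0.09 − 1.17 − 1.04 − 0.5 × (1.04 − 2.72) = -1.46
(y − y*) = -1.46 / 1 = -1.46

-1.46%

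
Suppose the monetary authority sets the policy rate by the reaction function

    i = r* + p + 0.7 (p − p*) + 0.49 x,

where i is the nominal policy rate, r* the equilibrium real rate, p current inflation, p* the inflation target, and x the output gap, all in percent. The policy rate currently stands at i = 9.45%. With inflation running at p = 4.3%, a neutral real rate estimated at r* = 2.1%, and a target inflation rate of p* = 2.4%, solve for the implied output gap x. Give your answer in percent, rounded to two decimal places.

0.49 x = 9.45 − 2.1 − 4.3 − 0.7 × (4.3 − 2.4) = 1.72
x = 1.72 / 0.49 = 3.51

3.51%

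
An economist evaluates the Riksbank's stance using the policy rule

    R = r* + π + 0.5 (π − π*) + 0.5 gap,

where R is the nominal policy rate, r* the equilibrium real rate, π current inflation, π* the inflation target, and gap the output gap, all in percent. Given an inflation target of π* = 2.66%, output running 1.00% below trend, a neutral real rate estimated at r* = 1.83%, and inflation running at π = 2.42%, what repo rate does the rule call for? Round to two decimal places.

3.63%

Output 1.00% below potential → gap = -1.00.
R = 1.83 + 2.42 + 0.5 × (2.42 − 2.66) + 0.5 × (-1.00)
   = 1.83 + 2.42 − 0.12 − 0.5 = 3.63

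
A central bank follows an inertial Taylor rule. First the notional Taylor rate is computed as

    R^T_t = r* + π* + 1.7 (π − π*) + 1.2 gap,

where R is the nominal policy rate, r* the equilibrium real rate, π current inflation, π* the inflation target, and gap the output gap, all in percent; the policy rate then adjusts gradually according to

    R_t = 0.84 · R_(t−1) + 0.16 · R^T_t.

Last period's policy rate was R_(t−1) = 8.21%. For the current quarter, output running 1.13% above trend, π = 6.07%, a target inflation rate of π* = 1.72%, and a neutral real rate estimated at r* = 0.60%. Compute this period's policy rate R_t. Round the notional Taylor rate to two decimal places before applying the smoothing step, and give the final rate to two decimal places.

8.67%

Output 1.13% above potential → gap = 1.13.
R^T_t = 0.60 + 1.72 + 1.7 × (6.07 − 1.72) + 1.2 × 1.13
   = 0.60 + 1.72 + 7.395 + 1.356 = 11.07
R_t = 0.84 × 8.21 + 0.16 × 11.07 = 6.8964 + 1.7712 = 8.67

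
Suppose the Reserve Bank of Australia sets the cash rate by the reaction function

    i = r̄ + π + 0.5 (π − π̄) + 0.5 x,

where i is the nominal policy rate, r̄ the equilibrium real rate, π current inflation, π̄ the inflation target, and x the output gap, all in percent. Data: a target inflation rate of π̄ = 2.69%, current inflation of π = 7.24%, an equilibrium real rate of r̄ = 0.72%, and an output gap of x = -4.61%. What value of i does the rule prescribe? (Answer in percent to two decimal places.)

i = 0.72 + 7.24 + 0.5 × (7.24 − 2.69) + 0.5 × (-4.61)
   = 0.72 + 7.24 + 2.275 − 2.305 = 7.93

7.93%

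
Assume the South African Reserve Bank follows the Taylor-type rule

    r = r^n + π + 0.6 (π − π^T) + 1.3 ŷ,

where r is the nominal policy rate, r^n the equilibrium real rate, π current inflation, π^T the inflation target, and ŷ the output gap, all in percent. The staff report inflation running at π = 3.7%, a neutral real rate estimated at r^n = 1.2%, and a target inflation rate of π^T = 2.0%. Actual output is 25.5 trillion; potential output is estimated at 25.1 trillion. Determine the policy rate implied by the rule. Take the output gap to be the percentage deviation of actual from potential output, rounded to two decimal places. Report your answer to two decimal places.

7.99%

Output gap = 100 × (25.5 − 25.1) / 25.1 = 1.59%.
r = 1.20 + 3.70 + 0.6 × (3.70 − 2.00) + 1.3 × 1.59
   = 1.20 + 3.7 + 1.02 + 2.067 = 7.99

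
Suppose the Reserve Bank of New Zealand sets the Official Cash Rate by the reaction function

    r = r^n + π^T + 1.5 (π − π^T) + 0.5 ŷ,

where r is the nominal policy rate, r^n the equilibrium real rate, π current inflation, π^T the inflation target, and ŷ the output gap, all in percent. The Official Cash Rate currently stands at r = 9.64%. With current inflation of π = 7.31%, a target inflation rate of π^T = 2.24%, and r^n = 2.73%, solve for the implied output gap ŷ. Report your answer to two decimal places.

-5.87%

0.5 ŷ = 9.64 − 2.73 − 2.24 − 1.5 × (7.31 − 2.24) = -2.935
ŷ = -2.935 / 0.5 = -5.87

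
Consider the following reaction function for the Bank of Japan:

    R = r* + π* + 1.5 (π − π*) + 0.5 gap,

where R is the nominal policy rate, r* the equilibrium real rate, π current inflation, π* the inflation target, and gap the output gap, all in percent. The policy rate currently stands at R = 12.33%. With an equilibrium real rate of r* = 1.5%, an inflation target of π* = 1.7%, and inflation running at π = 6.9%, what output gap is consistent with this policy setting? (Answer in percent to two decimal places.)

0.5 gap = 12.33 − 1.5 − 1.7 − 1.5 × (6.9 − 1.7) = 1.33
gap = 1.33 / 0.5 = 2.66

2.66%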